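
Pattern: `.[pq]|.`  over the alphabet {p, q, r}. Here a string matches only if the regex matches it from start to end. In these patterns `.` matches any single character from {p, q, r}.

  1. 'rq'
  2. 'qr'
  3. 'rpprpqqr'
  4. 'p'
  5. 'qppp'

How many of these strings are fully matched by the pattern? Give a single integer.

2

1 → match
2 → no match
3 → no match
4 → match
5 → no match
Total matched: 2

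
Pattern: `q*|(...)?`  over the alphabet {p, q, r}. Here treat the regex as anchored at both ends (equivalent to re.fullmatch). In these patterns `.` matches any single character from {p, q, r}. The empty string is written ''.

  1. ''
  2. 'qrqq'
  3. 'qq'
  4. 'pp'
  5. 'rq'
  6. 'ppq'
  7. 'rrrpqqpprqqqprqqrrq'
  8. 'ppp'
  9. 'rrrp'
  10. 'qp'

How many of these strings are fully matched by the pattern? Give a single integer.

1 → match
2 → no match
3 → match
4 → no match
5 → no match
6 → match
7 → no match
8 → match
9 → no match
10 → no match
Total matched: 4

4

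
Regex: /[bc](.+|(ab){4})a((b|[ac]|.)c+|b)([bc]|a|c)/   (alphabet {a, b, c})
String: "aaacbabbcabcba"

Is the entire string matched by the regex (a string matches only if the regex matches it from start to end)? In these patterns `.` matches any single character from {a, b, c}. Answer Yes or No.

No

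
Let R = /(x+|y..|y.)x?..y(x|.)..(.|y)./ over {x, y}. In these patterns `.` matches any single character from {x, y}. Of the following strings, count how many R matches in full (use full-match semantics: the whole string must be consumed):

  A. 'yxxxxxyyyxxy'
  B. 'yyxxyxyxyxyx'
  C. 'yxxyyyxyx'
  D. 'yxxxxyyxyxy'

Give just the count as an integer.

3

A → match
B → match
C → no match
D → match
Total matched: 3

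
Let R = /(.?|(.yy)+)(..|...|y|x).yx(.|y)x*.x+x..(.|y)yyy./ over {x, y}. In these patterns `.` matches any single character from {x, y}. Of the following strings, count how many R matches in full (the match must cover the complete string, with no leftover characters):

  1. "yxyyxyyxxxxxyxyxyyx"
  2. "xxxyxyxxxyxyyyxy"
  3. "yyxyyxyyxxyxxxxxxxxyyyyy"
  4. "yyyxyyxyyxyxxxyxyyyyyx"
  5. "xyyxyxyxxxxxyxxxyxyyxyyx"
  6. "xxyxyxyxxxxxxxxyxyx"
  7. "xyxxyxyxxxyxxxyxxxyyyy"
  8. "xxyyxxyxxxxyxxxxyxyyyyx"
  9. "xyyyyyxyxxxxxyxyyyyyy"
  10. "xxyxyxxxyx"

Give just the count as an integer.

1 → no match
2 → no match
3 → no match
4 → no match
5 → no match
6 → no match
7 → no match
8 → no match
9 → no match
10 → no match
Total matched: 0

0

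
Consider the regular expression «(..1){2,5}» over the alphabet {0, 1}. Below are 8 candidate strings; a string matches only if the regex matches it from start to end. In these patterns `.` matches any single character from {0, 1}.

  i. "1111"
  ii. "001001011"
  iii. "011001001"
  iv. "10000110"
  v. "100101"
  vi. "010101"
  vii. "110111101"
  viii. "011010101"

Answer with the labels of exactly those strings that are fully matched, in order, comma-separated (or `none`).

ii, iii

i → no match
ii → match
iii → match
iv → no match — must end with "1"
v → no match
vi → no match
vii → no match
viii → no match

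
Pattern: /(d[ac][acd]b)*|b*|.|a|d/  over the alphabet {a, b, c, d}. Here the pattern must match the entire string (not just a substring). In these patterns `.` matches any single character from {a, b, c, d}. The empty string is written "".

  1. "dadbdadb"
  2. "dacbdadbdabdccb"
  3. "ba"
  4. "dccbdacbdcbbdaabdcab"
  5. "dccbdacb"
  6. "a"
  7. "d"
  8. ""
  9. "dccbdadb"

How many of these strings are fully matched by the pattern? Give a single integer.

1 → match
2 → no match
3 → no match
4 → no match
5 → match
6 → match
7 → match
8 → match
9 → match
Total matched: 6

6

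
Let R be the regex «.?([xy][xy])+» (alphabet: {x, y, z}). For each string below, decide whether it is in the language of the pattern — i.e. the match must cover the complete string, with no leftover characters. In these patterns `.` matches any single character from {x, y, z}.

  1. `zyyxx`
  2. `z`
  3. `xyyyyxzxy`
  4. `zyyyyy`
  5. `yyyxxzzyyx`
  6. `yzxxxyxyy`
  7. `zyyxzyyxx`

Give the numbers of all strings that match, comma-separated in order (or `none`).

1

1. `zyyxx` → match
2. `z` → no match
3. `xyyyyxzxy` → no match
4. `zyyyyy` → no match
5. `yyyxxzzyyx` → no match
6. `yzxxxyxyy` → no match
7. `zyyxzyyxx` → no match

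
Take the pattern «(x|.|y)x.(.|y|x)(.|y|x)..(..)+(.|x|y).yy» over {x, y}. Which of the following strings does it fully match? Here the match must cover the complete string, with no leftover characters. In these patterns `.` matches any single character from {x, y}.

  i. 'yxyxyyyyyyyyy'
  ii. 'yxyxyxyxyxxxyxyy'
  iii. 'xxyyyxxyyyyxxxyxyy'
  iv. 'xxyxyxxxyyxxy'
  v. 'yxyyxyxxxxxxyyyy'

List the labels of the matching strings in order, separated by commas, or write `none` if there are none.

i

i → match
ii → no match
iii → no match
iv → no match — must end with 'yy'
v → no match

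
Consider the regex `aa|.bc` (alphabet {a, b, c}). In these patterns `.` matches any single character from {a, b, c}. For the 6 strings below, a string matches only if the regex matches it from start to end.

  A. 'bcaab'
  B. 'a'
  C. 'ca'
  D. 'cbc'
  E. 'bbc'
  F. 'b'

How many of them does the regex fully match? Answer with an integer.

2

A → no match
B → no match
C → no match
D → match
E → match
F → no match
Total matched: 2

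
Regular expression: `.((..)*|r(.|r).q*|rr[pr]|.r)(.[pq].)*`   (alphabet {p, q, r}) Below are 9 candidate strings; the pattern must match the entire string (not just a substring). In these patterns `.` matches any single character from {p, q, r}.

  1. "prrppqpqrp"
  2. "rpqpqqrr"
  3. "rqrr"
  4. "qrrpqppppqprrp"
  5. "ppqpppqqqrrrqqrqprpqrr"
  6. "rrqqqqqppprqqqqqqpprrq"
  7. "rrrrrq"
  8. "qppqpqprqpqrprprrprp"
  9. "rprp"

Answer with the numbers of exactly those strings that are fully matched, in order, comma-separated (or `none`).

none

1. "prrppqpqrp" → no match
2. "rpqpqqrr" → no match
3. "rqrr" → no match
4 → no match
5 → no match
6 → no match
7. "rrrrrq" → no match
8 → no match
9. "rprp" → no match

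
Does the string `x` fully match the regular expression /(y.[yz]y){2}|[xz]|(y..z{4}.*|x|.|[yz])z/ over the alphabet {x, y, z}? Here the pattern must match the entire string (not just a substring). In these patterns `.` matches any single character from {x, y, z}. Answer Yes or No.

Yes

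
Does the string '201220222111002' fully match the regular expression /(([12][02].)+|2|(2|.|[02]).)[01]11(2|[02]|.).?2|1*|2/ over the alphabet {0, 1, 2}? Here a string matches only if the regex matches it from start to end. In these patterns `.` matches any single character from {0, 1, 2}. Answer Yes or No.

Yes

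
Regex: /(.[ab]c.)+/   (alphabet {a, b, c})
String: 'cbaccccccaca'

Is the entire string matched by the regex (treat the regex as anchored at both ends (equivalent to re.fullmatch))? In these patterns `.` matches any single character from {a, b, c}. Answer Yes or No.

No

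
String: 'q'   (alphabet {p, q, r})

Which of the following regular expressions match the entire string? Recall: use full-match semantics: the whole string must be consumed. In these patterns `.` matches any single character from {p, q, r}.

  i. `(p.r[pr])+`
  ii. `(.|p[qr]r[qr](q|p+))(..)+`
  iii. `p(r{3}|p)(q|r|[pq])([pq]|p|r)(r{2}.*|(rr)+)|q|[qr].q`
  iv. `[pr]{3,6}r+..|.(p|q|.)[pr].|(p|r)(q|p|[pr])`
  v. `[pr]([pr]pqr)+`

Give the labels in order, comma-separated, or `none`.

iii

i → no match — must start with 'p'
ii → no match
iii → match
iv → no match
v → no match — must end with 'pqr'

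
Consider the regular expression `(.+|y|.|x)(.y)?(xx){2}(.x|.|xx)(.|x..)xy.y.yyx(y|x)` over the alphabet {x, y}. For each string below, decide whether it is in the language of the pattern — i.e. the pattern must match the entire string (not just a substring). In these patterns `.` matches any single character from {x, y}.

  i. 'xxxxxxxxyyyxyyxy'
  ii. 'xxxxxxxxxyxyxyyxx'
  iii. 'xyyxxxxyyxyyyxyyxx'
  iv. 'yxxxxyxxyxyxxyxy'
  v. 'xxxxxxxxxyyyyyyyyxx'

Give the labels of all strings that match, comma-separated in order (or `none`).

i → match
ii → match
iii → match
iv → no match
v → no match

i, ii, iii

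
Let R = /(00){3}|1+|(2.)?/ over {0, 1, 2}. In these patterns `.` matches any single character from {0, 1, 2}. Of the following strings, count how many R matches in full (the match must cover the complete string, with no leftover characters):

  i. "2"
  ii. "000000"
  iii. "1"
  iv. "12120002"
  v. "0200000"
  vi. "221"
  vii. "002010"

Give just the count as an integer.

2

i → no match
ii → match
iii → match
iv → no match
v → no match
vi → no match
vii → no match
Total matched: 2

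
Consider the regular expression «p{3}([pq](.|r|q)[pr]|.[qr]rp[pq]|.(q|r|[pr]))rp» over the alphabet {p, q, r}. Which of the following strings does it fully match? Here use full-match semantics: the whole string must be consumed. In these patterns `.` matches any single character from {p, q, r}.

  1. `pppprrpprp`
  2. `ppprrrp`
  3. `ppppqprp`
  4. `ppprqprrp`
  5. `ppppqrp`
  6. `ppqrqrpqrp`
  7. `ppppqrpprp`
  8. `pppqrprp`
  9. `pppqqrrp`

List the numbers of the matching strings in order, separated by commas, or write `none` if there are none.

1, 2, 3, 5, 7, 8, 9

1 → match
2 → match
3 → match
4 → no match
5 → match
6 → no match
7 → match
8 → match
9 → match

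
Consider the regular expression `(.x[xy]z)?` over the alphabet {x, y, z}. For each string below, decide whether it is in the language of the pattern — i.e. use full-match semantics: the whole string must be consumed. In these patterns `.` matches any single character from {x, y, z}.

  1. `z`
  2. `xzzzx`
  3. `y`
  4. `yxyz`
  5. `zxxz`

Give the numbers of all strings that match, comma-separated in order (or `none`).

1 → no match
2 → no match
3 → no match
4 → match
5 → match

4, 5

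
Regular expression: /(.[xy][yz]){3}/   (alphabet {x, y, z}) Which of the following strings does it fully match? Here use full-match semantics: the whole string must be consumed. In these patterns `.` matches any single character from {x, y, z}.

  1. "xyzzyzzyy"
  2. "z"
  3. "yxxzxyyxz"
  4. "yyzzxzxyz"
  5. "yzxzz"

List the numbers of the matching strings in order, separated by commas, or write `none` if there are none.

1, 4

1 → match
2 → no match
3 → no match
4 → match
5 → no match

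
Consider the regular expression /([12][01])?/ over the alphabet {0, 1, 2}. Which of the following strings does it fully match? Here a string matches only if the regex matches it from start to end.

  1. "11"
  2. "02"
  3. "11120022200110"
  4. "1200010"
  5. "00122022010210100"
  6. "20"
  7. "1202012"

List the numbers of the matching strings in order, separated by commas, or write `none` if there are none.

1, 6

1 → match
2 → no match
3 → no match
4 → no match
5 → no match
6 → match
7 → no match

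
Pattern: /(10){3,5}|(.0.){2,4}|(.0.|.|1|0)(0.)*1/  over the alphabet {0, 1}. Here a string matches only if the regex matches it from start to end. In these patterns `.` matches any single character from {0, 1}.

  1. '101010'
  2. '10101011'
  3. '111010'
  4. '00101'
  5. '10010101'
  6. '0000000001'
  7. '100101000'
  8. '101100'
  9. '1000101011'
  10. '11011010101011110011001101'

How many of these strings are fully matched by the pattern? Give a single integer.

6

1. '101010' → match
2. '10101011' → match
3. '111010' → no match
4. '00101' → no match
5. '10010101' → no match
6. '0000000001' → match
7. '100101000' → match
8. '101100' → match
9. '1000101011' → match
10 → no match
Total matched: 6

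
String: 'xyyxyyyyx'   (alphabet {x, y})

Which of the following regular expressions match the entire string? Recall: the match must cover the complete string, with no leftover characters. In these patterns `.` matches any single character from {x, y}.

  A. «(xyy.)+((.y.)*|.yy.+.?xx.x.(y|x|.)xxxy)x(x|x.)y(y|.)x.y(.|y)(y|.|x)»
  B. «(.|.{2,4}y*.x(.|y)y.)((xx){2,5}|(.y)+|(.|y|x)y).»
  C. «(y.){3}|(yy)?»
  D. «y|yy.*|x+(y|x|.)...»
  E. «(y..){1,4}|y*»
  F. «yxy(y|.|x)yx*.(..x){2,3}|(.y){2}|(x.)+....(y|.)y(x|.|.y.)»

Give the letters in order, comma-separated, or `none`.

A → no match
B → no match
C → no match
D → no match
E → no match
F → match

F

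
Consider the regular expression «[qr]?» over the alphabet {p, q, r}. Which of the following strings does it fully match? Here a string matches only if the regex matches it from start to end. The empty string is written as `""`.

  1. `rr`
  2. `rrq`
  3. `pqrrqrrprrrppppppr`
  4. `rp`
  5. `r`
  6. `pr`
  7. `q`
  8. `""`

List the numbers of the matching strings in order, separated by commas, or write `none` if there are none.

5, 7, 8

1 → no match
2 → no match
3 → no match
4 → no match
5 → match
6 → no match
7 → match
8 → match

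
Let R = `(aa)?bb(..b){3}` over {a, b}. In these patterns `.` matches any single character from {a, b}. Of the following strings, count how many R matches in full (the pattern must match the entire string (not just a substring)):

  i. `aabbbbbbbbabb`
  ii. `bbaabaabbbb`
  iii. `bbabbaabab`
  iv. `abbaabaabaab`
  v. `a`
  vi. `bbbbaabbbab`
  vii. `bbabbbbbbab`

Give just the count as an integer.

3

i → match
ii → match
iii → no match
iv → no match
v → no match — must end with `b`
vi → no match
vii → match
Total matched: 3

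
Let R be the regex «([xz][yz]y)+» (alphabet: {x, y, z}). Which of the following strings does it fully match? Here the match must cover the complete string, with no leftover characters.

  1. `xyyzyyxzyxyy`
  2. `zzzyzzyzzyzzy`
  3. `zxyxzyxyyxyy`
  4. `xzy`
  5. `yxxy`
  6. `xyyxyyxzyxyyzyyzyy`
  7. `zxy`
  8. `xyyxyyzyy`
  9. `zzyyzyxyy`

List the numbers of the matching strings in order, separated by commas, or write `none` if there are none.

1, 4, 6, 8

1 → match
2 → no match
3 → no match
4 → match
5 → no match
6 → match
7 → no match
8 → match
9 → no match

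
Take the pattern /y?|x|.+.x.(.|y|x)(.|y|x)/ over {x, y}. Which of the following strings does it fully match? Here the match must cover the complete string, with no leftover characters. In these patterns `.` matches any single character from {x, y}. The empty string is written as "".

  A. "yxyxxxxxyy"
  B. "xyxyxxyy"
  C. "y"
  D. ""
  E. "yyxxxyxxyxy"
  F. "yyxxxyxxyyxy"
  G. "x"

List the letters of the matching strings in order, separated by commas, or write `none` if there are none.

A → match
B → match
C → match
D → match
E → match
F → no match
G → match

A, B, C, D, E, G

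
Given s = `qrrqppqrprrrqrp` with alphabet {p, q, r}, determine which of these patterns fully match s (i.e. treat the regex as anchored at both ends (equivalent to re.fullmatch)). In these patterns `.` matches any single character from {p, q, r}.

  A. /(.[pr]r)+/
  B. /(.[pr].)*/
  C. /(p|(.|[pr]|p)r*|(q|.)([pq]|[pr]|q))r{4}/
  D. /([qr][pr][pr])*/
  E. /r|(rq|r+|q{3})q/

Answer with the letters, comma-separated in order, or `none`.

A → no match — must end with `r`
B → match
C → no match — must end with `r`
D → match
E → no match

B, D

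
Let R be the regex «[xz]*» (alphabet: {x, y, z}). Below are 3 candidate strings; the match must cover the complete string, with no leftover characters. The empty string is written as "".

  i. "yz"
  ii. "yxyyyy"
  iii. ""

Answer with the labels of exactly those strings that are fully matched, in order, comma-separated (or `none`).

i → no match
ii → no match
iii → match

iii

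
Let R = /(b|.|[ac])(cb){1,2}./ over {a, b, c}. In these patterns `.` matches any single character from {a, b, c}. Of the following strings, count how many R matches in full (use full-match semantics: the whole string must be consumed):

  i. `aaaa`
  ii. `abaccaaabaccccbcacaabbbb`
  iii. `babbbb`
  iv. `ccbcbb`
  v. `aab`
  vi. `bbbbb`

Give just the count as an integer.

i → no match
ii → no match
iii → no match
iv → match
v → no match
vi → no match
Total matched: 1

1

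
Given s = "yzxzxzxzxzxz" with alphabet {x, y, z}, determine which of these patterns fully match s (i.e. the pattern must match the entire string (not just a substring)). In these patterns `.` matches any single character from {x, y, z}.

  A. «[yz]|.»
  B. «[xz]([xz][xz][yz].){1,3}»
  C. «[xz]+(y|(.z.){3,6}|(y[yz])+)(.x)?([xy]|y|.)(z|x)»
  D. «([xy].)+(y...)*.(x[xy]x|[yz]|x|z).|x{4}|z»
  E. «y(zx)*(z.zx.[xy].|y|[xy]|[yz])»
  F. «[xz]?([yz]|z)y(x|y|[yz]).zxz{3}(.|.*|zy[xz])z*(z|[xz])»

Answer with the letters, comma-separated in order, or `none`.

E

A → no match
B → no match
C → no match
D → no match
E → match
F → no match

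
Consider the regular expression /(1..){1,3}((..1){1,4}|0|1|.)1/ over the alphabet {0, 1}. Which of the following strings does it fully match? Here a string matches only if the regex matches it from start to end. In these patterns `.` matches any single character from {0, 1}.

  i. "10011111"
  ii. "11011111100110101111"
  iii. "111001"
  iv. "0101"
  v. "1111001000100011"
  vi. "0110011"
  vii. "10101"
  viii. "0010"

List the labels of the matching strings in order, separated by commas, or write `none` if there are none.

i → match
ii → no match
iii → no match
iv → no match — must start with "1"
v → no match
vi → no match — must start with "1"
vii → match
viii → no match — must start with "1"

i, vii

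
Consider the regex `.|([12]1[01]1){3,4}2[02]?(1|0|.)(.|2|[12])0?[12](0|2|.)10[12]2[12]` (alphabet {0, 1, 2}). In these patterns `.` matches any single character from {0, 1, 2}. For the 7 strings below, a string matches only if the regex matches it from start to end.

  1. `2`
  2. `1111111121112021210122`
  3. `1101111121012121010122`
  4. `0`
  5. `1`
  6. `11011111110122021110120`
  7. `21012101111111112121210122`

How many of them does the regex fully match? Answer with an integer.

6

1 → match
2 → match
3 → match
4 → match
5 → match
6 → no match
7 → match
Total matched: 6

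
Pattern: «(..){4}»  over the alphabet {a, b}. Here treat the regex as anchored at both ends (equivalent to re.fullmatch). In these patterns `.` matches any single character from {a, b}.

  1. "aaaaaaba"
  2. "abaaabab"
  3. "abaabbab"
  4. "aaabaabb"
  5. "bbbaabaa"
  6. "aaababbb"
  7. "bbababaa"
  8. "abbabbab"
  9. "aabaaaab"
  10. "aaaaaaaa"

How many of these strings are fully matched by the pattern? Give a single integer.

1 → match
2 → match
3 → match
4 → match
5 → match
6 → match
7 → match
8 → match
9 → match
10 → match
Total matched: 10

10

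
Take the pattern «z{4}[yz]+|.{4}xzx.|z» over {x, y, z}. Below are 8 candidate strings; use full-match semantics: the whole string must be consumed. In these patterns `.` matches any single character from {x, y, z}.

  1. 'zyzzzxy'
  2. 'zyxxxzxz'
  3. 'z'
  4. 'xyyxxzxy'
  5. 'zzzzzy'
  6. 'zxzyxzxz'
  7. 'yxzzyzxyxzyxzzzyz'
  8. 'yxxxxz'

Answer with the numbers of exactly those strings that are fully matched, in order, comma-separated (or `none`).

1 → no match
2 → match
3 → match
4 → match
5 → match
6 → match
7 → no match
8 → no match

2, 3, 4, 5, 6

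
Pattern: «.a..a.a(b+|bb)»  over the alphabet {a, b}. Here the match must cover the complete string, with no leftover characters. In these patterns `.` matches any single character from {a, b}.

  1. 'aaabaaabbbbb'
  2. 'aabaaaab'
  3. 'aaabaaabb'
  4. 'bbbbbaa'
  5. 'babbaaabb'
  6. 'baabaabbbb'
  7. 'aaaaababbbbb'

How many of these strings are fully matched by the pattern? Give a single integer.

1 → match
2 → match
3 → match
4 → no match
5 → match
6 → no match
7 → match
Total matched: 5

5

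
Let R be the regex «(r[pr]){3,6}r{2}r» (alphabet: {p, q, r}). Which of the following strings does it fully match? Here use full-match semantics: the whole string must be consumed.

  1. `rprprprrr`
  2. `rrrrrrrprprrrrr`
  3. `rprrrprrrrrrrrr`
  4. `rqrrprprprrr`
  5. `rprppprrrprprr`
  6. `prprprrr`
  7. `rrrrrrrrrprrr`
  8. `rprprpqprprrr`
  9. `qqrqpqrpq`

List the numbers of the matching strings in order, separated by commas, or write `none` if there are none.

1, 2, 3, 7

1 → match
2 → match
3 → match
4 → no match
5 → no match
6 → no match — must start with `r`
7 → match
8 → no match
9 → no match — must start with `r`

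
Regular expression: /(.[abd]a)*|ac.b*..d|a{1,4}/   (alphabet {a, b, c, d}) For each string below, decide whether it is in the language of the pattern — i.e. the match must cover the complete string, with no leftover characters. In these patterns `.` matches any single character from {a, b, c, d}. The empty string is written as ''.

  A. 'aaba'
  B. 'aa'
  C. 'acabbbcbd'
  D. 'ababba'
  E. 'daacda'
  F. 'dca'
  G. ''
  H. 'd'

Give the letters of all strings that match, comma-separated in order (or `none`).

B, C, D, E, G

A → no match
B → match
C → match
D → match
E → match
F → no match
G → match
H → no match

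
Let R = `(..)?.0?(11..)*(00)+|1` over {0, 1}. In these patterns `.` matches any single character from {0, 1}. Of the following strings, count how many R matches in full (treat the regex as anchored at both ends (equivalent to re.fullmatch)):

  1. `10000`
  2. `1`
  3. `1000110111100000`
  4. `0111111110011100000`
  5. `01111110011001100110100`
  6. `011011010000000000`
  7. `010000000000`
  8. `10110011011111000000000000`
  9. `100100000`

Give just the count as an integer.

8

1 → match
2 → match
3 → match
4 → match
5 → match
6 → match
7 → match
8 → match
9 → no match
Total matched: 8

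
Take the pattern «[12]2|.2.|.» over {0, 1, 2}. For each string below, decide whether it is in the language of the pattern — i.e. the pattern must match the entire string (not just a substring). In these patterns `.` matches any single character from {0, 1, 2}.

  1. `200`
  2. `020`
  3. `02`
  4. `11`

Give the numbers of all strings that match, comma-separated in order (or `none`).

1 → no match
2 → match
3 → no match
4 → no match

2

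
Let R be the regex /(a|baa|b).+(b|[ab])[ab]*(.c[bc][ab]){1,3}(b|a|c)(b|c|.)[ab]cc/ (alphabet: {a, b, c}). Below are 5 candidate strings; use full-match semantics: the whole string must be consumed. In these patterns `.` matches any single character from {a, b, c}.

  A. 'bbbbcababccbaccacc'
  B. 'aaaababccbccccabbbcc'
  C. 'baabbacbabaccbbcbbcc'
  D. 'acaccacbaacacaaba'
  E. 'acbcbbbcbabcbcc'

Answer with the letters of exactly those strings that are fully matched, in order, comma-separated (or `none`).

A, C, E

A → match
B → no match
C → match
D → no match — must end with 'cc'
E → match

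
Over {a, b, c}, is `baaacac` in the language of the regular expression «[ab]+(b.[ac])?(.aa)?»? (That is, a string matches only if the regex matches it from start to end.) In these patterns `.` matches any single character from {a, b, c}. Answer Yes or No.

No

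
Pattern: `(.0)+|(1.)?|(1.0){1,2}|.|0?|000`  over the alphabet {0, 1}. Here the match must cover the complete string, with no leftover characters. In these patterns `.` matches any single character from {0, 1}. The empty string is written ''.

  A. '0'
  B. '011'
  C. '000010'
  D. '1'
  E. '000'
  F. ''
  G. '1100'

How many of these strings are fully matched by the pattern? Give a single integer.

5

A → match
B → no match
C → match
D → match
E → match
F → match
G → no match
Total matched: 5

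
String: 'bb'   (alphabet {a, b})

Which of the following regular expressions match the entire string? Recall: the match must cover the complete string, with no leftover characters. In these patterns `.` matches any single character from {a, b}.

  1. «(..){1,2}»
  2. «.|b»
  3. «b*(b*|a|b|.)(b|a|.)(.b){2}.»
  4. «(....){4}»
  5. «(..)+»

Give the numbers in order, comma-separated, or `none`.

1, 5

1 → match
2 → no match
3 → no match
4 → no match
5 → match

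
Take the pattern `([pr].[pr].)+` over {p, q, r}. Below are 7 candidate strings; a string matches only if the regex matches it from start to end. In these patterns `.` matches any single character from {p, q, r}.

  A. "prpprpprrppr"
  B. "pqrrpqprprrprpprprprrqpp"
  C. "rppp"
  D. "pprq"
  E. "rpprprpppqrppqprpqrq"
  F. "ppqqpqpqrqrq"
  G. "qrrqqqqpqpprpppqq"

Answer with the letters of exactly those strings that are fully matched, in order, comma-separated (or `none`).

A → match
B → match
C → match
D → match
E → match
F → no match
G → no match

A, B, C, D, E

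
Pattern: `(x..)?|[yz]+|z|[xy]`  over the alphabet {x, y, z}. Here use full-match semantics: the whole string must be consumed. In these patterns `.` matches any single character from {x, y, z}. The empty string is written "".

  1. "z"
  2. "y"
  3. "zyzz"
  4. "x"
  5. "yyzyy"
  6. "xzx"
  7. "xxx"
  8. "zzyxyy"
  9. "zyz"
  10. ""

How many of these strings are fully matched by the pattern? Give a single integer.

9

1 → match
2 → match
3 → match
4 → match
5 → match
6 → match
7 → match
8 → no match
9 → match
10 → match
Total matched: 9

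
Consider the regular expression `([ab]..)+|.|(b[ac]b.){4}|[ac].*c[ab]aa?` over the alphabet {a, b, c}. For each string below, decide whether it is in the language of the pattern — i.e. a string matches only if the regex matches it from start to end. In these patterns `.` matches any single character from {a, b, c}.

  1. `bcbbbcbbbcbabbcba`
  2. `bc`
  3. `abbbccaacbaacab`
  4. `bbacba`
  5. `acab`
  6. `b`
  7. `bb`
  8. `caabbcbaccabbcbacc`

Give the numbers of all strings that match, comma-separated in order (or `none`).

1 → no match
2 → no match
3 → no match
4 → no match
5 → no match
6 → match
7 → no match
8 → no match

6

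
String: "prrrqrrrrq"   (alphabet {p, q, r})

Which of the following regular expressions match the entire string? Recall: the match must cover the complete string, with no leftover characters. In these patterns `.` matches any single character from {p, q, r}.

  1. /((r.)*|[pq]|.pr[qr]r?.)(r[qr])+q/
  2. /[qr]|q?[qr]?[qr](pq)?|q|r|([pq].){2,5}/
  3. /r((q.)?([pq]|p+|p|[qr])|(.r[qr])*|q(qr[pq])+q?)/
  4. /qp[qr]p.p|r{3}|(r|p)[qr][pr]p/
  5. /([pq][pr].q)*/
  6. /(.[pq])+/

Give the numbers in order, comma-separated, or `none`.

1

1 → match
2 → no match
3 → no match — must start with "r"
4 → no match
5 → no match
6 → no match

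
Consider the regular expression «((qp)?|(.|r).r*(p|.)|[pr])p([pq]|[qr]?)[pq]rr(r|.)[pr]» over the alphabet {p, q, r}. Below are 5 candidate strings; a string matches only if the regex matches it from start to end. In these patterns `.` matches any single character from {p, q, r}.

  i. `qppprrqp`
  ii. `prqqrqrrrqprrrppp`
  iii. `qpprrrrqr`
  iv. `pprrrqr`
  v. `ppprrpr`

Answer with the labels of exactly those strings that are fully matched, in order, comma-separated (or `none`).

i, v

i → match
ii → no match
iii → no match
iv → no match
v → match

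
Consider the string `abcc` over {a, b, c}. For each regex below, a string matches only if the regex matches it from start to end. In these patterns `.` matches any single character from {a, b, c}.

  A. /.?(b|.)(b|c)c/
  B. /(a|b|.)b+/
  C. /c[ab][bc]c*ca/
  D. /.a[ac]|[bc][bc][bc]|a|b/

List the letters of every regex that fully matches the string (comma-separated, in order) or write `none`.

A

A → match
B → no match — must end with `b`
C → no match — must start with `c`
D → no match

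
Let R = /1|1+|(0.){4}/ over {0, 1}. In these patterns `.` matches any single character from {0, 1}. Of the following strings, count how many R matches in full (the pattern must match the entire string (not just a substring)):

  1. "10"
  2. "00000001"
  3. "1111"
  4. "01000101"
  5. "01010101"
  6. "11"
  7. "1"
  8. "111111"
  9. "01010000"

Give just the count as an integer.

8

1. "10" → no match
2. "00000001" → match
3. "1111" → match
4. "01000101" → match
5. "01010101" → match
6. "11" → match
7. "1" → match
8. "111111" → match
9. "01010000" → match
Total matched: 8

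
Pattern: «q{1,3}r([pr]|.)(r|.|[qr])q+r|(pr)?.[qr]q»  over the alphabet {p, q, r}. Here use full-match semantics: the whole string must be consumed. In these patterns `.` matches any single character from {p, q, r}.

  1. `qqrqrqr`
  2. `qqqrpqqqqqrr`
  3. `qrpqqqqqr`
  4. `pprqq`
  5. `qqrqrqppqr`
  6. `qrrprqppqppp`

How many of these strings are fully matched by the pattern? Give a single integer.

2

1 → match
2 → no match
3 → match
4 → no match
5 → no match
6 → no match
Total matched: 2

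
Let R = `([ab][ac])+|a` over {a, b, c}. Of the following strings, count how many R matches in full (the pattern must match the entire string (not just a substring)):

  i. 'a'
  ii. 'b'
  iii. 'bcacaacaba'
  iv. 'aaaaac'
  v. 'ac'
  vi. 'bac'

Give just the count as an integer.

3

i → match
ii → no match
iii → no match
iv → match
v → match
vi → no match
Total matched: 3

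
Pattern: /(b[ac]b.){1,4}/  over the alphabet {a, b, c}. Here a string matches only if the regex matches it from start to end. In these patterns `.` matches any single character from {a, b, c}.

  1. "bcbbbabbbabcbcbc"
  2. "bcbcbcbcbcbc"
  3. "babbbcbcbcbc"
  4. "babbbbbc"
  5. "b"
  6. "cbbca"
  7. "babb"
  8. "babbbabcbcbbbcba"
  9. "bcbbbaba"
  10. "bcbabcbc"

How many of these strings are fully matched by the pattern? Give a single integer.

1 → match
2 → match
3 → match
4 → no match
5 → no match
6 → no match — must start with "b"
7 → match
8 → match
9 → match
10 → match
Total matched: 7

7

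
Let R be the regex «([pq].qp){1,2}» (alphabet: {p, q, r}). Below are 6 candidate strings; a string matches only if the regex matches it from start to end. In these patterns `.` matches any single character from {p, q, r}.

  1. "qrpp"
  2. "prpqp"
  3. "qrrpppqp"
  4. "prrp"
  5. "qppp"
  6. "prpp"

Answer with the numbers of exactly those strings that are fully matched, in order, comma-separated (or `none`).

none

1 → no match — must end with "qp"
2 → no match
3 → no match
4 → no match — must end with "qp"
5 → no match — must end with "qp"
6 → no match — must end with "qp"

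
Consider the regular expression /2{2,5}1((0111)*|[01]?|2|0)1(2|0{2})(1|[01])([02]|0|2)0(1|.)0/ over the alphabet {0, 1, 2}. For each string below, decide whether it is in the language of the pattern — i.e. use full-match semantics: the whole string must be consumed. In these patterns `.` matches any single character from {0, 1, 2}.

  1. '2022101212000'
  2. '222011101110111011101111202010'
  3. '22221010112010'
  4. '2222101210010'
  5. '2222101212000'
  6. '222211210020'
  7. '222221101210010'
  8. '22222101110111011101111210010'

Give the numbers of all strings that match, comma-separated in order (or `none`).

4, 5, 6, 8

1 → no match
2 → no match
3 → no match
4 → match
5 → match
6 → match
7 → no match
8 → match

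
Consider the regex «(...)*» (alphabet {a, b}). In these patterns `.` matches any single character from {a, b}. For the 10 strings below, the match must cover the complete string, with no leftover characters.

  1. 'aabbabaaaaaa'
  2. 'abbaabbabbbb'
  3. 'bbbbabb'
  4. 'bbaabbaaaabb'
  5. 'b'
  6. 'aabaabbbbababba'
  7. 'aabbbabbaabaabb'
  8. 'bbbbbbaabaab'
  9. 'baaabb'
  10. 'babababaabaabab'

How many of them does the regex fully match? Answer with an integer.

1 → match
2 → match
3 → no match
4 → match
5 → no match
6 → match
7 → match
8 → match
9 → match
10 → match
Total matched: 8

8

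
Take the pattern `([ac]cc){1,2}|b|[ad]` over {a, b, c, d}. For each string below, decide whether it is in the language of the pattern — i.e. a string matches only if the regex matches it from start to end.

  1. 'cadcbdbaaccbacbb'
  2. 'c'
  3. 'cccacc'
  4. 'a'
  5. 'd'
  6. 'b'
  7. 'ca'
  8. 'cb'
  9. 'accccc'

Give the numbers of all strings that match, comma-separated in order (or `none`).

3, 4, 5, 6, 9

1 → no match
2 → no match
3 → match
4 → match
5 → match
6 → match
7 → no match
8 → no match
9 → match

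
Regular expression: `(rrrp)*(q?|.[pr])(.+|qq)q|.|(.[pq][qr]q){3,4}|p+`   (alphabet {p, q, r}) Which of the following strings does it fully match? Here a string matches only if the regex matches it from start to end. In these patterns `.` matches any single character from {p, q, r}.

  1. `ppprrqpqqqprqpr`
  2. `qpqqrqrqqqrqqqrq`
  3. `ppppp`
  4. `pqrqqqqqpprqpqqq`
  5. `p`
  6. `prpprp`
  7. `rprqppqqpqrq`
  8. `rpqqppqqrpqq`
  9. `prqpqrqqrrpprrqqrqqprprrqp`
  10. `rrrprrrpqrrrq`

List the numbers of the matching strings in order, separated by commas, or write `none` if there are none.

1 → no match
2 → match
3 → match
4 → match
5 → match
6 → no match
7 → match
8 → match
9 → no match
10 → match

2, 3, 4, 5, 7, 8, 10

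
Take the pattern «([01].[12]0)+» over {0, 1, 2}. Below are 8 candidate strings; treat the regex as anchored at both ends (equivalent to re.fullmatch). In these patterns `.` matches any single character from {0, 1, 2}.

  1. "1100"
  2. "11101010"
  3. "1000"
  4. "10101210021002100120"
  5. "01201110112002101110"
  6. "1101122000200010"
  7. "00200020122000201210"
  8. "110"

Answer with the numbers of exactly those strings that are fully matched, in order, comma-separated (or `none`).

2, 4, 5, 7

1 → no match
2 → match
3 → no match
4 → match
5 → match
6 → no match
7 → match
8 → no match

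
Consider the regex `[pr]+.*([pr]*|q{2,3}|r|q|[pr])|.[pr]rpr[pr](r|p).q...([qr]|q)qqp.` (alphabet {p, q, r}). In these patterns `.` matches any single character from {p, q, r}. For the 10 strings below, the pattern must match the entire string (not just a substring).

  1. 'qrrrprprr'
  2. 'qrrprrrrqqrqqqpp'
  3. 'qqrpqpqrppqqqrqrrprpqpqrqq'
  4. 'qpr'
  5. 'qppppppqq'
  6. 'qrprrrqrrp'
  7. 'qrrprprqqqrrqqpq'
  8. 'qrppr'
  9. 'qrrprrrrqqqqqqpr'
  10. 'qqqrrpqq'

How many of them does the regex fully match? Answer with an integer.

0

1 → no match
2 → no match
3 → no match
4 → no match
5 → no match
6 → no match
7 → no match
8 → no match
9 → no match
10 → no match
Total matched: 0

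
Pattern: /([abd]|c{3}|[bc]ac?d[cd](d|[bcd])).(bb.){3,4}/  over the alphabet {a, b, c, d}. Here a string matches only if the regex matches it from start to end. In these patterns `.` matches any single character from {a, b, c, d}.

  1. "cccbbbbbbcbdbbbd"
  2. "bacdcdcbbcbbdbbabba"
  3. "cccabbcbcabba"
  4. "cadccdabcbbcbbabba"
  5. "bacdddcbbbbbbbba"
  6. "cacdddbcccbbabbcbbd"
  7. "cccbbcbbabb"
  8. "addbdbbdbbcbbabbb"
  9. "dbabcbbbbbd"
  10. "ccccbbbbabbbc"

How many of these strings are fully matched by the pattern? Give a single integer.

1 → no match
2 → match
3 → no match
4 → no match
5 → match
6 → no match
7 → no match
8 → no match
9 → no match
10 → no match
Total matched: 2

2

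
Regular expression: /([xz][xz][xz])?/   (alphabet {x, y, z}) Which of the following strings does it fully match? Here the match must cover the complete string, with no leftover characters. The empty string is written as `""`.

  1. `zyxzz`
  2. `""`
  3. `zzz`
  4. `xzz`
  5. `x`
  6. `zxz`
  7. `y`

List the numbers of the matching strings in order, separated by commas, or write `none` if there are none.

2, 3, 4, 6

1 → no match
2 → match
3 → match
4 → match
5 → no match
6 → match
7 → no match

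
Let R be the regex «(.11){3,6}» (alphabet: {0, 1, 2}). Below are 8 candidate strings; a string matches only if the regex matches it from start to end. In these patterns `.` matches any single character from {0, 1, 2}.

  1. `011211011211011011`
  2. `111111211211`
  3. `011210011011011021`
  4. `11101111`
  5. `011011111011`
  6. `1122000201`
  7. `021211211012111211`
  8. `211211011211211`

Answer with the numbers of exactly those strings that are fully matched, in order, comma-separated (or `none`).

1, 2, 5, 8

1 → match
2 → match
3 → no match — must end with `11`
4 → no match
5 → match
6 → no match — must end with `11`
7 → no match
8 → match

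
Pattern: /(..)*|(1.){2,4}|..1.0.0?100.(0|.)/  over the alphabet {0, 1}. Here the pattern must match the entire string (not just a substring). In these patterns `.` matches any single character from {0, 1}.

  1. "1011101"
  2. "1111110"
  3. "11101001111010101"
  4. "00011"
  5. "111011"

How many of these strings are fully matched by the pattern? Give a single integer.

1

1. "1011101" → no match
2. "1111110" → no match
3 → no match
4. "00011" → no match
5. "111011" → match
Total matched: 1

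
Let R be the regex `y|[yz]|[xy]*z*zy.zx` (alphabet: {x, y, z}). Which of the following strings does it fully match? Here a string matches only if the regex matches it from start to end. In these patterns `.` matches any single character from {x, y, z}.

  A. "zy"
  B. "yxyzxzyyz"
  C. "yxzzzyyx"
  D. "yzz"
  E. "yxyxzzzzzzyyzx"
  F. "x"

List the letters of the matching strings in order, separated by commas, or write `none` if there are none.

E

A → no match
B → no match
C → no match
D → no match
E → match
F → no match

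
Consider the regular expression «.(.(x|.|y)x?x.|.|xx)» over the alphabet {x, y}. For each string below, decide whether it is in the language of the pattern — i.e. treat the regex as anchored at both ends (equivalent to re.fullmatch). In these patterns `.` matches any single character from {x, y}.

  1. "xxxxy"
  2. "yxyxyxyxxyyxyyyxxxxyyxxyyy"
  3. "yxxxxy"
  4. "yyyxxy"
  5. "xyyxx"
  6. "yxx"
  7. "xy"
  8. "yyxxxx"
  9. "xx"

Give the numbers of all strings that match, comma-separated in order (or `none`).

1 → match
2 → no match
3 → match
4 → match
5 → match
6 → match
7 → match
8 → match
9 → match

1, 3, 4, 5, 6, 7, 8, 9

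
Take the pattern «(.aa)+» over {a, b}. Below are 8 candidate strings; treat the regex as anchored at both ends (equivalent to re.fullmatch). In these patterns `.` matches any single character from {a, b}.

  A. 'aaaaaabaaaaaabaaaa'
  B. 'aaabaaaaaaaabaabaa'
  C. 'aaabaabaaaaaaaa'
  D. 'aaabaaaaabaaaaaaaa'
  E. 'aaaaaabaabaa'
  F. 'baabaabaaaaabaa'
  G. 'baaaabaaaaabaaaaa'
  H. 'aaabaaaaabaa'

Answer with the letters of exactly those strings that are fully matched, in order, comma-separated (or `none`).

B, C, D, E, F, H

A → no match
B → match
C → match
D → match
E. 'aaaaaabaabaa' → match
F → match
G → no match
H. 'aaabaaaaabaa' → match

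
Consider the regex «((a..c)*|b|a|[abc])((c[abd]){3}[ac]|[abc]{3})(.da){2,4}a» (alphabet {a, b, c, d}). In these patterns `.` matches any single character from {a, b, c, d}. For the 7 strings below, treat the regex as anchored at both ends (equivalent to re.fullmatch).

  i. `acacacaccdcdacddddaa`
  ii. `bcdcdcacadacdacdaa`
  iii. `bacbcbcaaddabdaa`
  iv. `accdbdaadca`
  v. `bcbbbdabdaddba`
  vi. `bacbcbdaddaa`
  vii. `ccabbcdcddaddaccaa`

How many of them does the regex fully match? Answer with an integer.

1

i → no match
ii → match
iii → no match
iv → no match — must end with `daa`
v → no match — must end with `daa`
vi → no match
vii → no match — must end with `daa`
Total matched: 1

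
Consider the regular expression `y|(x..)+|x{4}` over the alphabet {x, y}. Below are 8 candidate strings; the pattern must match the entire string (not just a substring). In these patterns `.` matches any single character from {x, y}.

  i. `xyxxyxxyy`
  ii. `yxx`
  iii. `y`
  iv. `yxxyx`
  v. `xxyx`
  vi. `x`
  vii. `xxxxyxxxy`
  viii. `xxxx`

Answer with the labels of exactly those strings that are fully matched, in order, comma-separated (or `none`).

i → match
ii → no match
iii → match
iv → no match
v → no match
vi → no match
vii → match
viii → match

i, iii, vii, viii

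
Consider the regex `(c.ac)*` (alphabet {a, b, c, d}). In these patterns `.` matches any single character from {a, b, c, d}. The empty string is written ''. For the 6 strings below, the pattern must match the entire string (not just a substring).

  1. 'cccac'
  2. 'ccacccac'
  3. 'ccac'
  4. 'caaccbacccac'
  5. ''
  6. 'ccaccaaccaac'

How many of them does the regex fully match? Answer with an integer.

5

1. 'cccac' → no match
2. 'ccacccac' → match
3. 'ccac' → match
4. 'caaccbacccac' → match
5. '' → match
6. 'ccaccaaccaac' → match
Total matched: 5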